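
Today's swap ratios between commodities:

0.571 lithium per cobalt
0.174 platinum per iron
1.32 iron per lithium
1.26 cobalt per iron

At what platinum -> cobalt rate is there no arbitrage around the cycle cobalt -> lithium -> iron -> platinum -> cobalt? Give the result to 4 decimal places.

Known legs of the cycle: 0.571 × 1.32 × 0.174 = 0.13114728
For no arbitrage the full-cycle product must be 1, so the missing rate is 1 / 0.13114728 ≈ 7.625015.

7.6250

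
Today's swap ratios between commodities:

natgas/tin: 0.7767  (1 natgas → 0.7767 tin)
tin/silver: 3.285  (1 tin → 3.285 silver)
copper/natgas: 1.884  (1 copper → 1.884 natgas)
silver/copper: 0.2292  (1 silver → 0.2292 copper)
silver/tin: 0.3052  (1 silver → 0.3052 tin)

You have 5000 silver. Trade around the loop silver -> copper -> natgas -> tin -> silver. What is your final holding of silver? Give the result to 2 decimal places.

5000 silver × 0.2292 = 1146 copper
1146 copper × 1.884 = 2159.064 natgas
2159.064 natgas × 0.7767 = 1676.9450088 tin
1676.9450088 tin × 3.285 = 5508.764353908 silver

5508.76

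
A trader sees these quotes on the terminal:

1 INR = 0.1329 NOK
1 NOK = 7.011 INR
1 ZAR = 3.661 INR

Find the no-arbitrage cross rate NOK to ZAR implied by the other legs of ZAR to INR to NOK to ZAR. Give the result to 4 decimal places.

Known legs of the cycle: 3.661 × 0.1329 = 0.4865469
For no arbitrage the full-cycle product must be 1, so the missing rate is 1 / 0.4865469 ≈ 2.055300.

2.0553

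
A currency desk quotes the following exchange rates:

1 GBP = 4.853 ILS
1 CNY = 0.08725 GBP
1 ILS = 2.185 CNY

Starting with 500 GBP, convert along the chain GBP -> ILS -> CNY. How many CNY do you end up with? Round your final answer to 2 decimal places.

500 GBP × 4.853 = 2426.5 ILS
2426.5 ILS × 2.185 = 5301.9025 CNY

5301.90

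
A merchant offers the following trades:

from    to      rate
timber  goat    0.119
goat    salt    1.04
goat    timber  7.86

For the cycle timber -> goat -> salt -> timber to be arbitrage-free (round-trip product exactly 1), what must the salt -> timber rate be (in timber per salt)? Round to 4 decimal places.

8.0802

Known legs of the cycle: 0.119 × 1.04 = 0.12376
For no arbitrage the full-cycle product must be 1, so the missing rate is 1 / 0.12376 ≈ 8.080155.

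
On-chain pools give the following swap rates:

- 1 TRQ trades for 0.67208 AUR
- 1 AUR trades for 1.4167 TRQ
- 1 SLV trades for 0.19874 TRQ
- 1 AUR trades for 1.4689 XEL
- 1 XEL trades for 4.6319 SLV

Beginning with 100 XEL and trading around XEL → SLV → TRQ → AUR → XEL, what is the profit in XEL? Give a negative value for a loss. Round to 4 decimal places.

-9.1222

100 XEL × 4.6319 = 463.19 SLV
463.19 SLV × 0.19874 = 92.0543806 TRQ
92.0543806 TRQ × 0.67208 = 61.867908113648 AUR
61.867908113648 AUR × 1.4689 = 90.8777702281375472 XEL
Net change: 90.8777702281375472 − 100 = -9.1222297718624528 XEL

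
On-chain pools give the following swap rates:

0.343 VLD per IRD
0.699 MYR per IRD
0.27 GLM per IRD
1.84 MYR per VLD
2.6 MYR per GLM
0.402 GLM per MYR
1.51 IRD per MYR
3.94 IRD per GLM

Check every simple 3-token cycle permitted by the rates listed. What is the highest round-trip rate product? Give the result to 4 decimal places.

1.1071

IRD→MYR→GLM→IRD: 0.699 × 0.402 × 3.94 = 1.10713
IRD→GLM→MYR→IRD: 0.27 × 2.6 × 1.51 = 1.06002
IRD→VLD→MYR→IRD: 0.343 × 1.84 × 1.51 = 0.95299
Maximum is IRD→MYR→GLM→IRD at 1.1071; arbitrage exists.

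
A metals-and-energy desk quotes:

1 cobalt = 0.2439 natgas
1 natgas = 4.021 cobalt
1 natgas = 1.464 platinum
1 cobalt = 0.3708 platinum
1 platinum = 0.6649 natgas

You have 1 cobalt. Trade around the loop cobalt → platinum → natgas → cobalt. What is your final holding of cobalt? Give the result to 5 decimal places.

1 cobalt × 0.3708 = 0.3708 platinum
0.3708 platinum × 0.6649 = 0.24654492 natgas
0.24654492 natgas × 4.021 = 0.99135712332 cobalt

0.99136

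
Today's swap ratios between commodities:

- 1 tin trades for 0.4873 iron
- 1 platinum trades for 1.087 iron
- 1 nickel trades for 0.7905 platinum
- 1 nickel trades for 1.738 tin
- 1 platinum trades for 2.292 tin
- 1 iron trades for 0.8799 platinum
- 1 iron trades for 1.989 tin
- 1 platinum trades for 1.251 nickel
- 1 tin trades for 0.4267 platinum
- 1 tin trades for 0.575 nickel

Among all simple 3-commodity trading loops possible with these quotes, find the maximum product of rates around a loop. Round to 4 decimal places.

platinum→tin→nickel→platinum: 2.292 × 0.575 × 0.7905 = 1.04180
iron→platinum→tin→iron: 0.8799 × 2.292 × 0.4873 = 0.98275
platinum→nickel→tin→platinum: 1.251 × 1.738 × 0.4267 = 0.92775
iron→tin→platinum→iron: 1.989 × 0.4267 × 1.087 = 0.92254
Maximum is platinum→tin→nickel→platinum at 1.0418; arbitrage exists.

1.0418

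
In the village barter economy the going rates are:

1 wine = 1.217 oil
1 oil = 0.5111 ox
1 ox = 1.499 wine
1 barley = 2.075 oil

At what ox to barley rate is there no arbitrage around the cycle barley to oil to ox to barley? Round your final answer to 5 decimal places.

Known legs of the cycle: 2.075 × 0.5111 = 1.0605325
For no arbitrage the full-cycle product must be 1, so the missing rate is 1 / 1.0605325 ≈ 0.9429225.

0.94292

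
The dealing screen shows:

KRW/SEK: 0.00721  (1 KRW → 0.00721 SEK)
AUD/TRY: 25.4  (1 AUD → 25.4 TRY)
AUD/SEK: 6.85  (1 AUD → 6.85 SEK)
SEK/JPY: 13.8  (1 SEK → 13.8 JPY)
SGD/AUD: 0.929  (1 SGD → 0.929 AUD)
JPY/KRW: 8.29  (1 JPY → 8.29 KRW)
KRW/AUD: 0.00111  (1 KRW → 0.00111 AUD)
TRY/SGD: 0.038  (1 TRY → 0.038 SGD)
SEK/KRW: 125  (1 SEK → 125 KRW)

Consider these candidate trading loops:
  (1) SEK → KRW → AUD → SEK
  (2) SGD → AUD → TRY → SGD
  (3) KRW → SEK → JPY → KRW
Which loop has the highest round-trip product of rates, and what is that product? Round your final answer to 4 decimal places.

(1) 125 × 0.00111 × 6.85 = 0.95044
(2) 0.929 × 25.4 × 0.038 = 0.89667
(3) 0.00721 × 13.8 × 8.29 = 0.82484
Highest is cycle (1) at 0.9504 (≤1, no arbitrage).

0.9504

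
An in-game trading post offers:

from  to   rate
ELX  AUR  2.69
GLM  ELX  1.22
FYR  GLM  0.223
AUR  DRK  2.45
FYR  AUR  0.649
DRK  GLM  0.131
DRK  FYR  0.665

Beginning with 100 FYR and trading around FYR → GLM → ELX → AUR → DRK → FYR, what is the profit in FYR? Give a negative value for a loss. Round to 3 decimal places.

100 FYR × 0.223 = 22.3 GLM
22.3 GLM × 1.22 = 27.206 ELX
27.206 ELX × 2.69 = 73.18414 AUR
73.18414 AUR × 2.45 = 179.301143 DRK
179.301143 DRK × 0.665 = 119.235260095 FYR
Net change: 119.235260095 − 100 = 19.235260095 FYR

19.235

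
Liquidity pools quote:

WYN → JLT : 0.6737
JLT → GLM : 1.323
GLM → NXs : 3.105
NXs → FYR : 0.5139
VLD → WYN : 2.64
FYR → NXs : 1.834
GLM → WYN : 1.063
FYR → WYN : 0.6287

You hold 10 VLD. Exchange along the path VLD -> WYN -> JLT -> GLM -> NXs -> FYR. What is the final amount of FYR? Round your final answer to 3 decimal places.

37.547

10 VLD × 2.64 = 26.4 WYN
26.4 WYN × 0.6737 = 17.78568 JLT
17.78568 JLT × 1.323 = 23.53045464 GLM
23.53045464 GLM × 3.105 = 73.0620616572 NXs
73.0620616572 NXs × 0.5139 = 37.54659348563508 FYR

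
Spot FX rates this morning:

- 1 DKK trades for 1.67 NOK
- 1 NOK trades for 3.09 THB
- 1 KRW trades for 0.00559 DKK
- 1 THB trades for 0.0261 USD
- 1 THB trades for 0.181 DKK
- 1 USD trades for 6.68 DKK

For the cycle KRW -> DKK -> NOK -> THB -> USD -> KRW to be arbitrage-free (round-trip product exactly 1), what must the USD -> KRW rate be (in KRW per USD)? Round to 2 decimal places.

1328.23

Known legs of the cycle: 0.00559 × 1.67 × 3.09 × 0.0261 = 0.0007528826097
For no arbitrage the full-cycle product must be 1, so the missing rate is 1 / 0.0007528826097 ≈ 1328.2283.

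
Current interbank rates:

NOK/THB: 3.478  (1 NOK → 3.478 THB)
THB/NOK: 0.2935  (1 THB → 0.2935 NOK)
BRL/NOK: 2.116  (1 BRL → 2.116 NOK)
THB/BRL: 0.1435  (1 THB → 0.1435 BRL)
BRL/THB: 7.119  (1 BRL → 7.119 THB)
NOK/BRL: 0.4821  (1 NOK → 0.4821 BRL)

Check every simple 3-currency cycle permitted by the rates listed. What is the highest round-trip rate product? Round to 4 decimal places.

1.0561

THB→BRL→NOK→THB: 0.1435 × 2.116 × 3.478 = 1.05608
THB→NOK→BRL→THB: 0.2935 × 0.4821 × 7.119 = 1.00731
Maximum is THB→BRL→NOK→THB at 1.0561; arbitrage exists.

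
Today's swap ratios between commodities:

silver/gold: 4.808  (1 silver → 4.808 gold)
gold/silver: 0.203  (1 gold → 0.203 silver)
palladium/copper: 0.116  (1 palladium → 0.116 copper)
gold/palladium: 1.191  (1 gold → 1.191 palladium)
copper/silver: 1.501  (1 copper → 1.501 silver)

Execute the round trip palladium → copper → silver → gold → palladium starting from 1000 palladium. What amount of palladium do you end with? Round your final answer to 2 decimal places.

997.05

1000 palladium × 0.116 = 116 copper
116 copper × 1.501 = 174.116 silver
174.116 silver × 4.808 = 837.149728 gold
837.149728 gold × 1.191 = 997.045326048 palladium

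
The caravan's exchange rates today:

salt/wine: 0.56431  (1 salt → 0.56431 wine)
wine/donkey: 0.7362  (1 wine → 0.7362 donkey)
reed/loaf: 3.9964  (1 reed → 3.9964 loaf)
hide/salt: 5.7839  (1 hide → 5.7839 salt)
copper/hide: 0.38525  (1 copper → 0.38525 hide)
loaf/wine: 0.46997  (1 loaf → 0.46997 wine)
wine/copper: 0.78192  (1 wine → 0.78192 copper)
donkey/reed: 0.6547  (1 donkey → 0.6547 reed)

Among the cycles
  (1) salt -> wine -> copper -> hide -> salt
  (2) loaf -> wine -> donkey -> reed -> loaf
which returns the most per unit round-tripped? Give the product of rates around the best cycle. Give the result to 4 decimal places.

(1) 0.56431 × 0.78192 × 0.38525 × 5.7839 = 0.98320
(2) 0.46997 × 0.7362 × 0.6547 × 3.9964 = 0.90527
Highest is cycle (1) at 0.9832 (≤1, no arbitrage).

0.9832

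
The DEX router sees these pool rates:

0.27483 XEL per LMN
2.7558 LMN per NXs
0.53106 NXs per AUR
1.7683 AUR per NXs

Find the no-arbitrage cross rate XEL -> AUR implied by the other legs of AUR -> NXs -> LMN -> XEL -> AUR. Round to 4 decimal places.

2.4862

Known legs of the cycle: 0.53106 × 2.7558 × 0.27483 = 0.40221237152484
For no arbitrage the full-cycle product must be 1, so the missing rate is 1 / 0.40221237152484 ≈ 2.486249.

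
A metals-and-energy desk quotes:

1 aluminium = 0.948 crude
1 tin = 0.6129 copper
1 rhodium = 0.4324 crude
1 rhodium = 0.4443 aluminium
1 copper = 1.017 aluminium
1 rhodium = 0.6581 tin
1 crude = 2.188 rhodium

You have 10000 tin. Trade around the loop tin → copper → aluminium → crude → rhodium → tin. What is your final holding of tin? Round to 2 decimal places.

8508.60

10000 tin × 0.6129 = 6129 copper
6129 copper × 1.017 = 6233.193 aluminium
6233.193 aluminium × 0.948 = 5909.066964 crude
5909.066964 crude × 2.188 = 12929.038517232 rhodium
12929.038517232 rhodium × 0.6581 = 8508.6002481903792 tin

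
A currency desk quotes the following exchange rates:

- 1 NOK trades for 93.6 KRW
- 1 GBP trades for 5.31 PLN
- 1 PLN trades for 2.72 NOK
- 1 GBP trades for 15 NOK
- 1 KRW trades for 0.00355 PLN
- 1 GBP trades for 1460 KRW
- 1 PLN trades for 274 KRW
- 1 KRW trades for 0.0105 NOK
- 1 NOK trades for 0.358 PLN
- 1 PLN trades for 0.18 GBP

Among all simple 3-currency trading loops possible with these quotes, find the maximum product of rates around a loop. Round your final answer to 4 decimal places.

1.0300

KRW→NOK→PLN→KRW: 0.0105 × 0.358 × 274 = 1.02997
NOK→PLN→GBP→NOK: 0.358 × 0.18 × 15 = 0.96660
KRW→PLN→GBP→KRW: 0.00355 × 0.18 × 1460 = 0.93294
KRW→PLN→NOK→KRW: 0.00355 × 2.72 × 93.6 = 0.90380
Maximum is KRW→NOK→PLN→KRW at 1.0300; arbitrage exists.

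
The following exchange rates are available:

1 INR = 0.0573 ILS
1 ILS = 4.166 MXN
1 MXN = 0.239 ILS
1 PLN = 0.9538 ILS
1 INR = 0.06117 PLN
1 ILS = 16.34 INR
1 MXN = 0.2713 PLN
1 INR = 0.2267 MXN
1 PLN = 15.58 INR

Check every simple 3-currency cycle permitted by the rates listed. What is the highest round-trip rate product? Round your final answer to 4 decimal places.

MXN→PLN→ILS→MXN: 0.2713 × 0.9538 × 4.166 = 1.07802
INR→MXN→PLN→INR: 0.2267 × 0.2713 × 15.58 = 0.95823
INR→PLN→ILS→INR: 0.06117 × 0.9538 × 16.34 = 0.95334
INR→MXN→ILS→INR: 0.2267 × 0.239 × 16.34 = 0.88532
Maximum is MXN→PLN→ILS→MXN at 1.0780; arbitrage exists.

1.0780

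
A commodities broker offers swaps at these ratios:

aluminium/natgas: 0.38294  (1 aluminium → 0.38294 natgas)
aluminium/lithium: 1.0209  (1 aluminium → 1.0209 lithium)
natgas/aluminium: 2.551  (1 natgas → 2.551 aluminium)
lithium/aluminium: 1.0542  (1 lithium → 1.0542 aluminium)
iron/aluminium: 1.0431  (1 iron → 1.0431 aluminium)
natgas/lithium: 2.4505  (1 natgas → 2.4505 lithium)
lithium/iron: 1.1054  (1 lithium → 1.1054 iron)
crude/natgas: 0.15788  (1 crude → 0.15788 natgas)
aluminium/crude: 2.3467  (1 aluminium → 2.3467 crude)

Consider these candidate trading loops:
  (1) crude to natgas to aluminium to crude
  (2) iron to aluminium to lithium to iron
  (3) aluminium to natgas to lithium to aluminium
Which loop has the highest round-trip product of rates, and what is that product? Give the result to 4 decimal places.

(1) 0.15788 × 2.551 × 2.3467 = 0.94514
(2) 1.0431 × 1.0209 × 1.1054 = 1.17714
(3) 0.38294 × 2.4505 × 1.0542 = 0.98926
Highest is cycle (2) at 1.1771 (>1, arbitrage).

1.1771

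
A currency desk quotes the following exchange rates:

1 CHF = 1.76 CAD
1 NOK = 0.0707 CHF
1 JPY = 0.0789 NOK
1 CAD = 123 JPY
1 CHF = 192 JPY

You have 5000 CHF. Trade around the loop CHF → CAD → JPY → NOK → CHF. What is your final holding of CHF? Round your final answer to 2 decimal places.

6037.88

5000 CHF × 1.76 = 8800 CAD
8800 CAD × 123 = 1082400 JPY
1082400 JPY × 0.0789 = 85401.36 NOK
85401.36 NOK × 0.0707 = 6037.876152 CHF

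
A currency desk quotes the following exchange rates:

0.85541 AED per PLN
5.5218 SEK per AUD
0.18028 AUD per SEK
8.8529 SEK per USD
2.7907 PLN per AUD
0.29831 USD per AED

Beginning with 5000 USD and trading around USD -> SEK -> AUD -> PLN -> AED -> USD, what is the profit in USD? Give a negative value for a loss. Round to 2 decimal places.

5000 USD × 8.8529 = 44264.5 SEK
44264.5 SEK × 0.18028 = 7980.00406 AUD
7980.00406 AUD × 2.7907 = 22269.797330242 PLN
22269.797330242 PLN × 0.85541 = 19049.80733426230922 AED
19049.80733426230922 AED × 0.29831 = 5682.7480258837894634182 USD
Net change: 5682.7480258837894634182 − 5000 = 682.7480258837894634182 USD

682.75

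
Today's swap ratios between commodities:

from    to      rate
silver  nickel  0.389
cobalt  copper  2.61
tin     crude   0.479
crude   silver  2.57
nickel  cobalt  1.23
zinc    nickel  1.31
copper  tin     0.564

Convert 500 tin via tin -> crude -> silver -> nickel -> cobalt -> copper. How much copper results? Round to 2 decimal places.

768.66

500 tin × 0.479 = 239.5 crude
239.5 crude × 2.57 = 615.515 silver
615.515 silver × 0.389 = 239.435335 nickel
239.435335 nickel × 1.23 = 294.50546205 cobalt
294.50546205 cobalt × 2.61 = 768.6592559505 copper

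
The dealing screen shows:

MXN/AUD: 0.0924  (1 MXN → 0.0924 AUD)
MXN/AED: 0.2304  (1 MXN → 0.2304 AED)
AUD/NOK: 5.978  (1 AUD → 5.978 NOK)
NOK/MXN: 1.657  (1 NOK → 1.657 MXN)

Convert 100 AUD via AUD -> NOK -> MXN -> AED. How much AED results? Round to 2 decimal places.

100 AUD × 5.978 = 597.8 NOK
597.8 NOK × 1.657 = 990.5546 MXN
990.5546 MXN × 0.2304 = 228.22377984 AED

228.22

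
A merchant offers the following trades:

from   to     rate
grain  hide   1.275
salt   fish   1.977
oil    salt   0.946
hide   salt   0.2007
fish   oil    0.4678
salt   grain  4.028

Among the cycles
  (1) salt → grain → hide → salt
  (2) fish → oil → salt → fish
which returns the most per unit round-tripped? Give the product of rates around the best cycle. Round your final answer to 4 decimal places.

1.0307

(1) 4.028 × 1.275 × 0.2007 = 1.03073
(2) 0.4678 × 0.946 × 1.977 = 0.87490
Highest is cycle (1) at 1.0307 (>1, arbitrage).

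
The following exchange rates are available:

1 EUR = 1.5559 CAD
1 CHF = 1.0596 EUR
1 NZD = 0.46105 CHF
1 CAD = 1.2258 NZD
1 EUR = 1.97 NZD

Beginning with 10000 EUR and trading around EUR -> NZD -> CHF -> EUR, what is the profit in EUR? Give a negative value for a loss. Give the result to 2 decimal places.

10000 EUR × 1.97 = 19700 NZD
19700 NZD × 0.46105 = 9082.685 CHF
9082.685 CHF × 1.0596 = 9624.013026 EUR
Net change: 9624.013026 − 10000 = -375.986974 EUR

-375.99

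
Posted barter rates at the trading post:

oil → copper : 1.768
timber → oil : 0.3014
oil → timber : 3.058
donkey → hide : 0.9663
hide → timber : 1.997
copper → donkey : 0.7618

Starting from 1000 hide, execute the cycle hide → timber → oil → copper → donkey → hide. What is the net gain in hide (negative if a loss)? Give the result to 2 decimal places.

1000 hide × 1.997 = 1997 timber
1997 timber × 0.3014 = 601.8958 oil
601.8958 oil × 1.768 = 1064.1517744 copper
1064.1517744 copper × 0.7618 = 810.67082173792 donkey
810.67082173792 donkey × 0.9663 = 783.351215045352096 hide
Net change: 783.351215045352096 − 1000 = -216.648784954647904 hide

-216.65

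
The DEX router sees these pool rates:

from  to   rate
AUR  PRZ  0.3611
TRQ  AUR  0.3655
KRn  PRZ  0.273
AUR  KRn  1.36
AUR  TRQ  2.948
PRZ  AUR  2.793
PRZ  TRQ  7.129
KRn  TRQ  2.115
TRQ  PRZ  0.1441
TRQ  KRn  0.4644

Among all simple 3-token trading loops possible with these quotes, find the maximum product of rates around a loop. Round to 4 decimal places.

PRZ→AUR→TRQ→PRZ: 2.793 × 2.948 × 0.1441 = 1.18649
KRn→TRQ→AUR→KRn: 2.115 × 0.3655 × 1.36 = 1.05132
PRZ→AUR→KRn→PRZ: 2.793 × 1.36 × 0.273 = 1.03699
PRZ→TRQ→AUR→PRZ: 7.129 × 0.3655 × 0.3611 = 0.94090
PRZ→TRQ→KRn→PRZ: 7.129 × 0.4644 × 0.273 = 0.90382
Maximum is PRZ→AUR→TRQ→PRZ at 1.1865; arbitrage exists.

1.1865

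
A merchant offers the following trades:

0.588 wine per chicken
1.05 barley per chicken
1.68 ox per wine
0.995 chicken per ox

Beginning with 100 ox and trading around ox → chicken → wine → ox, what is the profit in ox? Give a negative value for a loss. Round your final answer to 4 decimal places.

-1.7099

100 ox × 0.995 = 99.5 chicken
99.5 chicken × 0.588 = 58.506 wine
58.506 wine × 1.68 = 98.29008 ox
Net change: 98.29008 − 100 = -1.70992 ox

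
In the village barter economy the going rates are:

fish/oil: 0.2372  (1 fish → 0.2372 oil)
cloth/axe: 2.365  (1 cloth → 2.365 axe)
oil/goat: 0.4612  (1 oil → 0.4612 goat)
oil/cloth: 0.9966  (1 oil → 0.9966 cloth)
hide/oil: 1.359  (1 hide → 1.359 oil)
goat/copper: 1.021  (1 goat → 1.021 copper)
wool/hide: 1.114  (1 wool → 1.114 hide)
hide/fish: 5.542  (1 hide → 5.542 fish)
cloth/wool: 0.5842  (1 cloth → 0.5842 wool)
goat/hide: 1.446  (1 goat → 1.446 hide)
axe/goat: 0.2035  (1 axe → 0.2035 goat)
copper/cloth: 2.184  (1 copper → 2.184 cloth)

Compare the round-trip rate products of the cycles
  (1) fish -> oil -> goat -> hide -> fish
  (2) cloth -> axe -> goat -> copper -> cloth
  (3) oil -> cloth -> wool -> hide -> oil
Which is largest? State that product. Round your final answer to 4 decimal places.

1.0732

(1) 0.2372 × 0.4612 × 1.446 × 5.542 = 0.87668
(2) 2.365 × 0.2035 × 1.021 × 2.184 = 1.07318
(3) 0.9966 × 0.5842 × 1.114 × 1.359 = 0.88143
Highest is cycle (2) at 1.0732 (>1, arbitrage).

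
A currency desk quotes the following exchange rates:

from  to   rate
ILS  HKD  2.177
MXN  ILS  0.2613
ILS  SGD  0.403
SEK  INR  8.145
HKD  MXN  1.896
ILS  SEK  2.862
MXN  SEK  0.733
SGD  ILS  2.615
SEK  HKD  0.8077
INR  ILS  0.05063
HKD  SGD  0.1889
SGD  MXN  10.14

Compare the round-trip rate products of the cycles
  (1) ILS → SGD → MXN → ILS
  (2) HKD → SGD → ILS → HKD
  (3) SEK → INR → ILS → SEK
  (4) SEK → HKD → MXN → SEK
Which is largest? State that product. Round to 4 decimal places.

(1) 0.403 × 10.14 × 0.2613 = 1.06778
(2) 0.1889 × 2.615 × 2.177 = 1.07538
(3) 8.145 × 0.05063 × 2.862 = 1.18024
(4) 0.8077 × 1.896 × 0.733 = 1.12252
Highest is cycle (3) at 1.1802 (>1, arbitrage).

1.1802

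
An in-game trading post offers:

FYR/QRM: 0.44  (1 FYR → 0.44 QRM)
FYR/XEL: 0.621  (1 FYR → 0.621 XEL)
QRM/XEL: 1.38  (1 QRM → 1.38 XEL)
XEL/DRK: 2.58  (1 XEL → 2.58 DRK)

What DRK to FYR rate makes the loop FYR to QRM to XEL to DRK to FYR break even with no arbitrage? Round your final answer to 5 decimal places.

Known legs of the cycle: 0.44 × 1.38 × 2.58 = 1.566576
For no arbitrage the full-cycle product must be 1, so the missing rate is 1 / 1.566576 ≈ 0.6383348.

0.63833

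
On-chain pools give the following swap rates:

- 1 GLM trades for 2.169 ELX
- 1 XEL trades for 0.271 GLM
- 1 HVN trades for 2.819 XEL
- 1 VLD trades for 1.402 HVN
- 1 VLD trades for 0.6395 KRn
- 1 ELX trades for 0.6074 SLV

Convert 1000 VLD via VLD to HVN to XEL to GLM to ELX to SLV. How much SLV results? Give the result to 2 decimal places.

1000 VLD × 1.402 = 1402 HVN
1402 HVN × 2.819 = 3952.238 XEL
3952.238 XEL × 0.271 = 1071.056498 GLM
1071.056498 GLM × 2.169 = 2323.121544162 ELX
2323.121544162 ELX × 0.6074 = 1411.0640259239988 SLV

1411.06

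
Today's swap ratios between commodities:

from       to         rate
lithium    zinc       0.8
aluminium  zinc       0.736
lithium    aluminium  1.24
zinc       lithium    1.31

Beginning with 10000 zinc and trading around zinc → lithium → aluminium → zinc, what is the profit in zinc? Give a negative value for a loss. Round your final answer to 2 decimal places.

10000 zinc × 1.31 = 13100 lithium
13100 lithium × 1.24 = 16244 aluminium
16244 aluminium × 0.736 = 11955.584 zinc
Net change: 11955.584 − 10000 = 1955.584 zinc

1955.58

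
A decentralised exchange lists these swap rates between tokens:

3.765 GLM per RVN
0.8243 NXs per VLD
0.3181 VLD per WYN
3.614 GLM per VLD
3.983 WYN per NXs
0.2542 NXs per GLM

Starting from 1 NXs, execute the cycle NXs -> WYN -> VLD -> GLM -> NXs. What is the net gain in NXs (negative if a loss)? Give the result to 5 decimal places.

0.16396

1 NXs × 3.983 = 3.983 WYN
3.983 WYN × 0.3181 = 1.2669923 VLD
1.2669923 VLD × 3.614 = 4.5789101722 GLM
4.5789101722 GLM × 0.2542 = 1.16395896577324 NXs
Net change: 1.16395896577324 − 1 = 0.16395896577324 NXs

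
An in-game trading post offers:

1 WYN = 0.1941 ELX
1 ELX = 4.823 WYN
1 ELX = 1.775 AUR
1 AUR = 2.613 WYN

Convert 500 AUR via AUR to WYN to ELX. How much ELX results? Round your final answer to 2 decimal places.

253.59

500 AUR × 2.613 = 1306.5 WYN
1306.5 WYN × 0.1941 = 253.59165 ELX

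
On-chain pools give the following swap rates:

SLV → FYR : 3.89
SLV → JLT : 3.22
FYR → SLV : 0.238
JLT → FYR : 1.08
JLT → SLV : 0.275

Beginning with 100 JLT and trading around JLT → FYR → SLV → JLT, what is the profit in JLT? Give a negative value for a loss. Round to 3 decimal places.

100 JLT × 1.08 = 108 FYR
108 FYR × 0.238 = 25.704 SLV
25.704 SLV × 3.22 = 82.76688 JLT
Net change: 82.76688 − 100 = -17.23312 JLT

-17.233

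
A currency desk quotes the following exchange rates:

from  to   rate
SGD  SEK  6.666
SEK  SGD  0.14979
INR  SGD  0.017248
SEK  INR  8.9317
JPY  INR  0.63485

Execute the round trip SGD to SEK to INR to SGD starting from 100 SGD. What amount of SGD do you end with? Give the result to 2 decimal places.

102.69

100 SGD × 6.666 = 666.6 SEK
666.6 SEK × 8.9317 = 5953.87122 INR
5953.87122 INR × 0.017248 = 102.69237080256 SGD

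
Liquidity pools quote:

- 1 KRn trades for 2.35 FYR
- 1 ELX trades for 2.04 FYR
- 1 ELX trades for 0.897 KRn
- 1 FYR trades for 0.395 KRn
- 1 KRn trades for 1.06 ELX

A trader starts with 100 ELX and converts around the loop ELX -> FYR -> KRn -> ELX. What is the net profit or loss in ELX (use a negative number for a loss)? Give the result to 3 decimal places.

-14.585

100 ELX × 2.04 = 204 FYR
204 FYR × 0.395 = 80.58 KRn
80.58 KRn × 1.06 = 85.4148 ELX
Net change: 85.4148 − 100 = -14.5852 ELX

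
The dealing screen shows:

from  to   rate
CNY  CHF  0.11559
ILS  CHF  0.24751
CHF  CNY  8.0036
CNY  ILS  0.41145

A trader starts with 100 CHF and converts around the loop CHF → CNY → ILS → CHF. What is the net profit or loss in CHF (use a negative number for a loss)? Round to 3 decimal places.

100 CHF × 8.0036 = 800.36 CNY
800.36 CNY × 0.41145 = 329.308122 ILS
329.308122 ILS × 0.24751 = 81.50705327622 CHF
Net change: 81.50705327622 − 100 = -18.49294672378 CHF

-18.493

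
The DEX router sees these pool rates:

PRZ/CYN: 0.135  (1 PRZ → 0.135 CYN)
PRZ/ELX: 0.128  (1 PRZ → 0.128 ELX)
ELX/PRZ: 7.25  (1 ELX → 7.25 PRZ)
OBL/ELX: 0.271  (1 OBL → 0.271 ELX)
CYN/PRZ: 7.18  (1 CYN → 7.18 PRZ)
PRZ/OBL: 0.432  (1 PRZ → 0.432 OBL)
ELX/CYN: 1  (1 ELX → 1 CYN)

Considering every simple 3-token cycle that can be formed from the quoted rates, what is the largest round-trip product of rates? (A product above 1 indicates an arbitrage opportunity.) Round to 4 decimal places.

CYN→PRZ→ELX→CYN: 7.18 × 0.128 × 1 = 0.91904
OBL→ELX→PRZ→OBL: 0.271 × 7.25 × 0.432 = 0.84877
Maximum is CYN→PRZ→ELX→CYN at 0.9190; no arbitrage — every cycle loses value.

0.9190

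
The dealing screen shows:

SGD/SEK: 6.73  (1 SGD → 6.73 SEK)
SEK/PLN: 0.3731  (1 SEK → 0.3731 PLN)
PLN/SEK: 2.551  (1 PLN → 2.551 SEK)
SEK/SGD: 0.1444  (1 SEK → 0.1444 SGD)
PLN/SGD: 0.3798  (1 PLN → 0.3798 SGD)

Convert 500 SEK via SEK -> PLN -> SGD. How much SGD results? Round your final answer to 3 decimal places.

70.852

500 SEK × 0.3731 = 186.55 PLN
186.55 PLN × 0.3798 = 70.85169 SGD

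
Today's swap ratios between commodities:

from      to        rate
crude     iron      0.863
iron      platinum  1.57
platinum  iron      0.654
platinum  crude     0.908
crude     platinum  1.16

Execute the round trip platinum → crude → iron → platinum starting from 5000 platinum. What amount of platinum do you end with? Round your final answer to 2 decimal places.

5000 platinum × 0.908 = 4540 crude
4540 crude × 0.863 = 3918.02 iron
3918.02 iron × 1.57 = 6151.2914 platinum

6151.29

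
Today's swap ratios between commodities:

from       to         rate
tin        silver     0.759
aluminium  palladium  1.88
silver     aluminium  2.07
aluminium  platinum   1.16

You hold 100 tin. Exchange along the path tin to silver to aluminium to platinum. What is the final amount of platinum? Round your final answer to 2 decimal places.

100 tin × 0.759 = 75.9 silver
75.9 silver × 2.07 = 157.113 aluminium
157.113 aluminium × 1.16 = 182.25108 platinum

182.25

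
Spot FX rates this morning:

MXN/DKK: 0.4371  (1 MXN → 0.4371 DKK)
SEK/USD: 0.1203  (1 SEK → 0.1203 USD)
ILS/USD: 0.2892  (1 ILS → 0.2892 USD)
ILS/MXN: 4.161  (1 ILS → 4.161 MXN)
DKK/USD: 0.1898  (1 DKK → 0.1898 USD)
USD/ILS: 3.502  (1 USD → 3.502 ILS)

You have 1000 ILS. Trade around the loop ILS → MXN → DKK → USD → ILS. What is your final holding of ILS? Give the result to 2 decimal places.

1000 ILS × 4.161 = 4161 MXN
4161 MXN × 0.4371 = 1818.7731 DKK
1818.7731 DKK × 0.1898 = 345.20313438 USD
345.20313438 USD × 3.502 = 1208.90137659876 ILS

1208.90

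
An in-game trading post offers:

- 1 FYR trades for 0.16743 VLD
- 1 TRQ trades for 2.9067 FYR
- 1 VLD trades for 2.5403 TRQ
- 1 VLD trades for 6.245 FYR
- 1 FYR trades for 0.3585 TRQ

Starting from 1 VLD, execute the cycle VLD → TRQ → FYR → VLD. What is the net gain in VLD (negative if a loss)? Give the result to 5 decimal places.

1 VLD × 2.5403 = 2.5403 TRQ
2.5403 TRQ × 2.9067 = 7.38389001 FYR
7.38389001 FYR × 0.16743 = 1.2362847043743 VLD
Net change: 1.2362847043743 − 1 = 0.2362847043743 VLD

0.23628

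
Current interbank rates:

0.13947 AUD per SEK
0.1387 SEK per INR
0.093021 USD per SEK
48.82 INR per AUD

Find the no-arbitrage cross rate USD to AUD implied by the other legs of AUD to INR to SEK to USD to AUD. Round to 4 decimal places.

1.5876

Known legs of the cycle: 48.82 × 0.1387 × 0.093021 = 0.629876260014
For no arbitrage the full-cycle product must be 1, so the missing rate is 1 / 0.629876260014 ≈ 1.587613.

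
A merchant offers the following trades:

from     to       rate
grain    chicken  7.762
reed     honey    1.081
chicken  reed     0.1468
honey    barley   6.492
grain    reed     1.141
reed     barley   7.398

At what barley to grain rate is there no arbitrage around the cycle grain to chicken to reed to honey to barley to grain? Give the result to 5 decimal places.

0.12505

Known legs of the cycle: 7.762 × 0.1468 × 1.081 × 6.492 = 7.9965728684832
For no arbitrage the full-cycle product must be 1, so the missing rate is 1 / 7.9965728684832 ≈ 0.1250536.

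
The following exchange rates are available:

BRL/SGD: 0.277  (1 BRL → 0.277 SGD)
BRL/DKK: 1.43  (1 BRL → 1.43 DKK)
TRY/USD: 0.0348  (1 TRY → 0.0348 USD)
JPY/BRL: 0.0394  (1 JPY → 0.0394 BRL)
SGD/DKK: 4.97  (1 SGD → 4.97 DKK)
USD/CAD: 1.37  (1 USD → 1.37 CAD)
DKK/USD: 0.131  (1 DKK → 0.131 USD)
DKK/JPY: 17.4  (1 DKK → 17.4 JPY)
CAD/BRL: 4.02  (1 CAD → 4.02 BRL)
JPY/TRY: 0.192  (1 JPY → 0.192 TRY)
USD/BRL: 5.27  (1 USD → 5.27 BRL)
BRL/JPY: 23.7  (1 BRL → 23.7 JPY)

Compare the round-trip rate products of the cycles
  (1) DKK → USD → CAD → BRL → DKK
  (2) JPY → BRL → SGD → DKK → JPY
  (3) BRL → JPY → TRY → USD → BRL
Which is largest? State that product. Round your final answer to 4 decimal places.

(1) 0.131 × 1.37 × 4.02 × 1.43 = 1.03170
(2) 0.0394 × 0.277 × 4.97 × 17.4 = 0.94380
(3) 23.7 × 0.192 × 0.0348 × 5.27 = 0.83453
Highest is cycle (1) at 1.0317 (>1, arbitrage).

1.0317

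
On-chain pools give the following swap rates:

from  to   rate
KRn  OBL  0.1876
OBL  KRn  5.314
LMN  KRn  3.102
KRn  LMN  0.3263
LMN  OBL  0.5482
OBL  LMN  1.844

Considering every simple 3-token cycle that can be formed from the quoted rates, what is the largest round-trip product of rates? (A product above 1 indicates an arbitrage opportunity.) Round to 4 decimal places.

KRn→OBL→LMN→KRn: 0.1876 × 1.844 × 3.102 = 1.07309
KRn→LMN→OBL→KRn: 0.3263 × 0.5482 × 5.314 = 0.95056
Maximum is KRn→OBL→LMN→KRn at 1.0731; arbitrage exists.

1.0731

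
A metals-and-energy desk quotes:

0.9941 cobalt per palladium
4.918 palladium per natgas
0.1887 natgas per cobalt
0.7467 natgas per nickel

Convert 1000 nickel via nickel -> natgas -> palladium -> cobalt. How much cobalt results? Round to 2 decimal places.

3650.60

1000 nickel × 0.7467 = 746.7 natgas
746.7 natgas × 4.918 = 3672.2706 palladium
3672.2706 palladium × 0.9941 = 3650.60420346 cobalt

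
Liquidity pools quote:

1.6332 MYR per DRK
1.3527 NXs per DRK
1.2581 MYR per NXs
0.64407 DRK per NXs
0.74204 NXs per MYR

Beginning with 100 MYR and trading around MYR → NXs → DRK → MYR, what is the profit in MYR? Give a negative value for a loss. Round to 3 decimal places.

-21.945

100 MYR × 0.74204 = 74.204 NXs
74.204 NXs × 0.64407 = 47.79257028 DRK
47.79257028 DRK × 1.6332 = 78.054825781296 MYR
Net change: 78.054825781296 − 100 = -21.945174218704 MYR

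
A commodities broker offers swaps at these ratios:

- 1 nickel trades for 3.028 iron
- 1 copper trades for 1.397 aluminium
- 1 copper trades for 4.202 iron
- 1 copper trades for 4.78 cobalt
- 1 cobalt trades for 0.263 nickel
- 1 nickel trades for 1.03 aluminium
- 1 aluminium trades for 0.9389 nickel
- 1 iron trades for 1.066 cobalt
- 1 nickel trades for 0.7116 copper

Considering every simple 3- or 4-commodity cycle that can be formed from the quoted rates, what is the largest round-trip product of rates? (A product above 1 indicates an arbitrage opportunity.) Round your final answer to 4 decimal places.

0.9334

copper→aluminium→nickel→copper: 1.397 × 0.9389 × 0.7116 = 0.93337
copper→cobalt→nickel→copper: 4.78 × 0.263 × 0.7116 = 0.89458
iron→cobalt→nickel→iron: 1.066 × 0.263 × 3.028 = 0.84892
copper→iron→cobalt→nickel→copper: 4.202 × 1.066 × 0.263 × 0.7116 = 0.83831
Maximum is copper→aluminium→nickel→copper at 0.9334; no arbitrage — every cycle loses value.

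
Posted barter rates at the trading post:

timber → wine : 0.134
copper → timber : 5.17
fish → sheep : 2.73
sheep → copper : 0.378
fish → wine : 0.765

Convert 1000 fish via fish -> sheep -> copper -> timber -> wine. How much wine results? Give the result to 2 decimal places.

1000 fish × 2.73 = 2730 sheep
2730 sheep × 0.378 = 1031.94 copper
1031.94 copper × 5.17 = 5335.1298 timber
5335.1298 timber × 0.134 = 714.9073932 wine

714.91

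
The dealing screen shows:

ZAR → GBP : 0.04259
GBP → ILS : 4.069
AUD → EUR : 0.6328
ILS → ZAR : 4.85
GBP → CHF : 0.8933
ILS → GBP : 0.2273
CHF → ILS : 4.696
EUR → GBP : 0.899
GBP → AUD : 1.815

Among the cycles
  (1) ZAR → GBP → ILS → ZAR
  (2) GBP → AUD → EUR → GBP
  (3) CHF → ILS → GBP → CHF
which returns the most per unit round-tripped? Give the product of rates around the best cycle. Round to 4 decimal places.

(1) 0.04259 × 4.069 × 4.85 = 0.84050
(2) 1.815 × 0.6328 × 0.899 = 1.03253
(3) 4.696 × 0.2273 × 0.8933 = 0.95351
Highest is cycle (2) at 1.0325 (>1, arbitrage).

1.0325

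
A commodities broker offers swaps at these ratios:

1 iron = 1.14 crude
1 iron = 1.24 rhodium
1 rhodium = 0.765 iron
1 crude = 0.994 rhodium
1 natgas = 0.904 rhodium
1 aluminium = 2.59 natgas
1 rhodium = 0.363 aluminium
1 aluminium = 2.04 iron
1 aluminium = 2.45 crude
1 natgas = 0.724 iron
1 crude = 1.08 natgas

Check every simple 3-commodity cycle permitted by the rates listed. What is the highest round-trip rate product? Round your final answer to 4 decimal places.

aluminium→iron→rhodium→aluminium: 2.04 × 1.24 × 0.363 = 0.91824
natgas→iron→crude→natgas: 0.724 × 1.14 × 1.08 = 0.89139
aluminium→crude→rhodium→aluminium: 2.45 × 0.994 × 0.363 = 0.88401
rhodium→iron→crude→rhodium: 0.765 × 1.14 × 0.994 = 0.86687
aluminium→natgas→rhodium→aluminium: 2.59 × 0.904 × 0.363 = 0.84991
Maximum is aluminium→iron→rhodium→aluminium at 0.9182; no arbitrage — every cycle loses value.

0.9182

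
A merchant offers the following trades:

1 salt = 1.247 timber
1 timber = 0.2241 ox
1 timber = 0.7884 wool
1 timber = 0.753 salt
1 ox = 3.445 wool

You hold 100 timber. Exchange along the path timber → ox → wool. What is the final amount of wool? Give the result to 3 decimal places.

77.202

100 timber × 0.2241 = 22.41 ox
22.41 ox × 3.445 = 77.20245 wool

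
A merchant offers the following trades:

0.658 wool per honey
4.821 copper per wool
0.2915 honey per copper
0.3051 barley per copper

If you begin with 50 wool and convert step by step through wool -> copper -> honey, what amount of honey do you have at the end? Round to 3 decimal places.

50 wool × 4.821 = 241.05 copper
241.05 copper × 0.2915 = 70.266075 honey

70.266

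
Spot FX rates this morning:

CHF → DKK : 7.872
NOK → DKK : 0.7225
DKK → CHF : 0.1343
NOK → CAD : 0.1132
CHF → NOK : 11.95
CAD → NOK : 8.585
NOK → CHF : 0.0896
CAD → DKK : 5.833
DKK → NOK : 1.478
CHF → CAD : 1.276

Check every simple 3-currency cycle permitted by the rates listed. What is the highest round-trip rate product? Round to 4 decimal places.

CHF→NOK→DKK→CHF: 11.95 × 0.7225 × 0.1343 = 1.15953
CHF→DKK→NOK→CHF: 7.872 × 1.478 × 0.0896 = 1.04248
CHF→CAD→DKK→CHF: 1.276 × 5.833 × 0.1343 = 0.99958
CHF→CAD→NOK→CHF: 1.276 × 8.585 × 0.0896 = 0.98152
NOK→CAD→DKK→NOK: 0.1132 × 5.833 × 1.478 = 0.97592
Maximum is CHF→NOK→DKK→CHF at 1.1595; arbitrage exists.

1.1595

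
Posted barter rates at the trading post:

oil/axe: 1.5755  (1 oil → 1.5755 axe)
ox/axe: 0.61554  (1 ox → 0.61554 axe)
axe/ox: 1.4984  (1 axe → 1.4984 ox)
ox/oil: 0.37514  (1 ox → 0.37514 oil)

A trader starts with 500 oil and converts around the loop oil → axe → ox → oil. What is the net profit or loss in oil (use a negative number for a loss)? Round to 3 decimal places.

-57.198

500 oil × 1.5755 = 787.75 axe
787.75 axe × 1.4984 = 1180.3646 ox
1180.3646 ox × 0.37514 = 442.801976044 oil
Net change: 442.801976044 − 500 = -57.198023956 oil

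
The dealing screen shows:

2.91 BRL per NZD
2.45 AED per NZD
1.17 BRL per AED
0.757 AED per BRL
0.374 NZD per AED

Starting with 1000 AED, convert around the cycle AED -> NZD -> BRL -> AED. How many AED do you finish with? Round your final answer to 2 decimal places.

1000 AED × 0.374 = 374 NZD
374 NZD × 2.91 = 1088.34 BRL
1088.34 BRL × 0.757 = 823.87338 AED

823.87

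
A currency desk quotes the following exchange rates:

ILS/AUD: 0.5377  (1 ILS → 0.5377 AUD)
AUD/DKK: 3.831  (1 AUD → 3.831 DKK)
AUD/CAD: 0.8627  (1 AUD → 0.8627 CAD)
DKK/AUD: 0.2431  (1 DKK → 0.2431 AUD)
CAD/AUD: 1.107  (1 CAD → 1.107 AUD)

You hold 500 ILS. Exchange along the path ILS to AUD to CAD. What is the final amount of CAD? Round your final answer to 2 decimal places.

231.94

500 ILS × 0.5377 = 268.85 AUD
268.85 AUD × 0.8627 = 231.936895 CAD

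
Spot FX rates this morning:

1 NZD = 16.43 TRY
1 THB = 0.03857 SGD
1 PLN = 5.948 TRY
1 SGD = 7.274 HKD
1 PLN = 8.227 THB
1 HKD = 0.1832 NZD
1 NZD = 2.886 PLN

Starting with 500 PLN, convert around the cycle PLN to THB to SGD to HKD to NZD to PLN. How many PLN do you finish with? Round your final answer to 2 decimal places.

610.18

500 PLN × 8.227 = 4113.5 THB
4113.5 THB × 0.03857 = 158.657695 SGD
158.657695 SGD × 7.274 = 1154.07607343 HKD
1154.07607343 HKD × 0.1832 = 211.426736652376 NZD
211.426736652376 NZD × 2.886 = 610.177561978757136 PLN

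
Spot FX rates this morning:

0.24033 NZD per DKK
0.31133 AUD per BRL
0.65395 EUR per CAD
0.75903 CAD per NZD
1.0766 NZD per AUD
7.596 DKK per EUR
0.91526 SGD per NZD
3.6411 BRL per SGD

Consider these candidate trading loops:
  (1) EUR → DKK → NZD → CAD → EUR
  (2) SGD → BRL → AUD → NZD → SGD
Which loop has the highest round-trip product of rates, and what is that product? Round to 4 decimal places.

(1) 7.596 × 0.24033 × 0.75903 × 0.65395 = 0.90614
(2) 3.6411 × 0.31133 × 1.0766 × 0.91526 = 1.11700
Highest is cycle (2) at 1.1170 (>1, arbitrage).

1.1170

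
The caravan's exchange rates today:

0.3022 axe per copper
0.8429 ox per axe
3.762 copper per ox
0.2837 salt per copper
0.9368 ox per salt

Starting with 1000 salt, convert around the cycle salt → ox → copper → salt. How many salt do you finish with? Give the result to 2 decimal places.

1000 salt × 0.9368 = 936.8 ox
936.8 ox × 3.762 = 3524.2416 copper
3524.2416 copper × 0.2837 = 999.82734192 salt

999.83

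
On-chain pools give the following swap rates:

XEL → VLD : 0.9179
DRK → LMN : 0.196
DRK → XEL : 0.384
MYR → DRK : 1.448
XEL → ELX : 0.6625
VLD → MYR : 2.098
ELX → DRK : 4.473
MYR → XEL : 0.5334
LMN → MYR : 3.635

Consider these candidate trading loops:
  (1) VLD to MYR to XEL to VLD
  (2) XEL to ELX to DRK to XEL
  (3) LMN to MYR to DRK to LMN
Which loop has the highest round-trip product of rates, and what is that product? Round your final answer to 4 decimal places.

(1) 2.098 × 0.5334 × 0.9179 = 1.02720
(2) 0.6625 × 4.473 × 0.384 = 1.13793
(3) 3.635 × 1.448 × 0.196 = 1.03164
Highest is cycle (2) at 1.1379 (>1, arbitrage).

1.1379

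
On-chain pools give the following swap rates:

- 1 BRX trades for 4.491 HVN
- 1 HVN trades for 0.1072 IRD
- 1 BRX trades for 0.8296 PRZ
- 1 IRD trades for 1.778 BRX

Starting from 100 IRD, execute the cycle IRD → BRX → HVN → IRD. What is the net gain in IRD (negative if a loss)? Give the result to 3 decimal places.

100 IRD × 1.778 = 177.8 BRX
177.8 BRX × 4.491 = 798.4998 HVN
798.4998 HVN × 0.1072 = 85.59917856 IRD
Net change: 85.59917856 − 100 = -14.40082144 IRD

-14.401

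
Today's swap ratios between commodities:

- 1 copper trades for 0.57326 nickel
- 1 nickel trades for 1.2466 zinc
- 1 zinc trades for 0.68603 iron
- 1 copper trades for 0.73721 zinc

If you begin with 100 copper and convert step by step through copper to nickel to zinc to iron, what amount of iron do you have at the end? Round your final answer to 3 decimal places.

100 copper × 0.57326 = 57.326 nickel
57.326 nickel × 1.2466 = 71.4625916 zinc
71.4625916 zinc × 0.68603 = 49.025481715348 iron

49.025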